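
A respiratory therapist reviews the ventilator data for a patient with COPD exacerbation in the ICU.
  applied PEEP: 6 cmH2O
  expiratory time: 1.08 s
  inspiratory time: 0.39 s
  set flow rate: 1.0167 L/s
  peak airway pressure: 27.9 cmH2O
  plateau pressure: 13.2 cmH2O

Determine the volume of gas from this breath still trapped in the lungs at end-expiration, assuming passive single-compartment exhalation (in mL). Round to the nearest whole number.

Vt = flow × Ti = 1.0167 L/s × 0.39 s × 1000 mL/L = 396.51 mL.
R = (PIP − Pplat)/V̇ = (27.9 − 13.2) / 1.0167 = 14.7/1.0167 = 14.459 cmH2O·s/L.
C = Vt/(Pplat − PEEP) = 396.51 / (13.2 − 6) = 396.51/7.2 = 55.071 mL/cmH2O.
τ = R × C = 14.459 × 0.05507 L/cmH2O = 0.7963 s.
Fraction remaining = e^(−Te/τ) = e^(−1.08/0.7963) = 0.2576.
Trapped volume = 396.51 × 0.2576 = 102.14 mL.

102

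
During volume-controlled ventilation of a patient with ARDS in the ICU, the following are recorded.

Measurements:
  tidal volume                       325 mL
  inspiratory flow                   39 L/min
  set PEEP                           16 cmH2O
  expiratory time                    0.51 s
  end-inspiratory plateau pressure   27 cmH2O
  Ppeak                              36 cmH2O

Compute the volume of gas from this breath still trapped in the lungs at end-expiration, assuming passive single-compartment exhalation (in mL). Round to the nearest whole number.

Flow: 39 L/min ÷ 60 = 0.65 L/s.
R = (PIP − Pplat)/V̇ = (36 − 27) / 0.65 = 9.0/0.65 = 13.846 cmH2O·s/L.
C = Vt/(Pplat − PEEP) = 325.0 / (27 − 16) = 325.0/11.0 = 29.545 mL/cmH2O.
τ = R × C = 13.846 × 0.02955 L/cmH2O = 0.4091 s.
Fraction remaining = e^(−Te/τ) = e^(−0.51/0.4091) = 0.2875.
Trapped volume = 325.0 × 0.2875 = 93.438 mL.

93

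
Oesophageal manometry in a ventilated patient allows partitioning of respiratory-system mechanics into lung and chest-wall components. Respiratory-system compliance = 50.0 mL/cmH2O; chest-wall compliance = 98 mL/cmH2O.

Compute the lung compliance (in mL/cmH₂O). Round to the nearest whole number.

1/CL = 1/Crs − 1/Ccw.
1/CL = 1/50.0 − 1/98 = 0.009796.
CL = 102.08 mL/cmH2O.

102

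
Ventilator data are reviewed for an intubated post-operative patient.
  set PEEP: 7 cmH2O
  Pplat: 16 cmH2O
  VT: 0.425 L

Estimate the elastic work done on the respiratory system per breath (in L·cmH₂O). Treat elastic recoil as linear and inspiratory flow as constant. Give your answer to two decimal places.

1.91

Elastic work ≈ ½ × (Pplat − PEEP) × Vt = 0.5 × (16 − 7) × 0.425 L = 0.5 × 9.0 × 0.425 = 1.913 L·cmH2O.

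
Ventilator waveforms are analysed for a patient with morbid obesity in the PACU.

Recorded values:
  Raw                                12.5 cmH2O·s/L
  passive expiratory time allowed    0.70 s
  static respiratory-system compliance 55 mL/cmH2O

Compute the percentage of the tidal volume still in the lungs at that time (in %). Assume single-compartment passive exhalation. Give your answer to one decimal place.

36.1

τ = R × C = 12.5 × 55 mL/cmH2O = 12.5 × 0.055 L/cmH2O = 0.6875 s.
Passive exhalation: V(t)/V₀ = e^(−t/τ) = e^(−0.70/0.6875) = 0.3613.
Fraction remaining = 0.3613 → 36.13%.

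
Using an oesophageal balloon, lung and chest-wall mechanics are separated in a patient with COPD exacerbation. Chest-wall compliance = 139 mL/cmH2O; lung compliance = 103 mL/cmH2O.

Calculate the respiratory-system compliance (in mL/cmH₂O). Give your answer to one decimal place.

Lung and chest wall are elastances in series: 1/Crs = 1/CL + 1/Ccw.
1/Crs = 1/103 + 1/139 = 0.0169.
Crs = 59.172 mL/cmH2O.

59.2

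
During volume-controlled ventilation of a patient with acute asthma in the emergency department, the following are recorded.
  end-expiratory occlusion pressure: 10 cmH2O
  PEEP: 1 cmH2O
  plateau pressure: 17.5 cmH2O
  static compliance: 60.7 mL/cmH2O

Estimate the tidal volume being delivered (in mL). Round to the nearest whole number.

455

End-expiratory occlusion gives total PEEP = 10 cmH2O (intrinsic PEEP = 10 − 1 = 9). Use total PEEP for the elastic gradient.
Vt = Cstat × (Pplat − PEEPtotal) = 60.7 × (17.5 − 10) = 60.7 × 7.5 = 455.25 mL.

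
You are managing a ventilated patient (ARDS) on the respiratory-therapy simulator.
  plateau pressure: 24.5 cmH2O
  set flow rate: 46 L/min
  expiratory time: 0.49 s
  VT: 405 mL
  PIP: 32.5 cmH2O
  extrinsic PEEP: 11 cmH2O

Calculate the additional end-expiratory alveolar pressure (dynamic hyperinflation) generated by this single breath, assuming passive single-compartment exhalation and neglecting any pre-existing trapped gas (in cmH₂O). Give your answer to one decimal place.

Flow: 46 L/min ÷ 60 = 0.7667 L/s.
R = (PIP − Pplat)/V̇ = (32.5 − 24.5) / 0.7667 = 8.0/0.7667 = 10.434 cmH2O·s/L.
C = Vt/(Pplat − PEEP) = 405.0 / (24.5 − 11) = 405.0/13.5 = 30.0 mL/cmH2O.
τ = R × C = 10.434 × 0.03 L/cmH2O = 0.313 s.
Fraction remaining = e^(−Te/τ) = e^(−0.49/0.313) = 0.209; trapped volume = 405.0 × 0.209 = 84.645 mL.
Additional alveolar pressure from trapping ≈ V_trapped / C = 84.645 / 30.0 = 2.822 cmH2O.

2.8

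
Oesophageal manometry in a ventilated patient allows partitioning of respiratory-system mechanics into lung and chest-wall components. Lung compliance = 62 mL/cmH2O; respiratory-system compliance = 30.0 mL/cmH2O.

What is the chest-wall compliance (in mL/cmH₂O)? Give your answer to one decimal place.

58.1

1/Ccw = 1/Crs − 1/CL.
1/Ccw = 1/30.0 − 1/62 = 0.0172.
Ccw = 58.14 mL/cmH2O.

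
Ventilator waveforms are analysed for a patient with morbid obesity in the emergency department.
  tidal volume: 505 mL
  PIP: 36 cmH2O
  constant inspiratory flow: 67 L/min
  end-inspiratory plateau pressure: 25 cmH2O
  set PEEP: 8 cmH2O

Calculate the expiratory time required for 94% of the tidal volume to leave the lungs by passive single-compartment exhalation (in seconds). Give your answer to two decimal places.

0.82

Flow: 67 L/min ÷ 60 = 1.1167 L/s.
R = (PIP − Pplat)/V̇ = (36 − 25) / 1.1167 = 11.0/1.1167 = 9.85 cmH2O·s/L.
C = Vt/(Pplat − PEEP) = 505.0 / (25 − 8) = 505.0/17.0 = 29.706 mL/cmH2O.
τ = R × C = 9.85 × 0.02971 L/cmH2O = 0.2926 s.
t = −τ·ln(1 − 0.94) = −0.2926·ln(0.06) = 0.8232 s.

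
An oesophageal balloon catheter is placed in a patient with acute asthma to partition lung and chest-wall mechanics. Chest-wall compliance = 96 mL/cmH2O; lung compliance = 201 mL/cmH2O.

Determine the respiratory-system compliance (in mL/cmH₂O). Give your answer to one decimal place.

Lung and chest wall are elastances in series: 1/Crs = 1/CL + 1/Ccw.
1/Crs = 1/201 + 1/96 = 0.01539.
Crs = 64.977 mL/cmH2O.

65.0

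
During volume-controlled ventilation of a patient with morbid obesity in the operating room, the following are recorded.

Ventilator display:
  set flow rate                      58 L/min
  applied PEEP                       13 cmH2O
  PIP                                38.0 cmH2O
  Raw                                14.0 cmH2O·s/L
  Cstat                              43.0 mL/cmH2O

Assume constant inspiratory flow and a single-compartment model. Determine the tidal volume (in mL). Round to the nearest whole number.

493

Flow: 58 L/min ÷ 60 = 0.9667 L/s.
Equation of motion (constant flow): PIP = Vt/C + R·V̇ + PEEP.
Vt/C = PIP − R·V̇ − PEEP = 38.0 − 13.534 − 13 = 11.466 cmH2O.
Vt = C × 11.466 = 43.0 × 11.466 = 493.04 mL.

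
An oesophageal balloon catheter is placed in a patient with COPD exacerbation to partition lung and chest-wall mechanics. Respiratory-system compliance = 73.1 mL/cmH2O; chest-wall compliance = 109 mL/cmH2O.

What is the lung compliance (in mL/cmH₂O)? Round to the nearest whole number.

1/CL = 1/Crs − 1/Ccw.
1/CL = 1/73.1 − 1/109 = 0.004506.
CL = 221.93 mL/cmH2O.

222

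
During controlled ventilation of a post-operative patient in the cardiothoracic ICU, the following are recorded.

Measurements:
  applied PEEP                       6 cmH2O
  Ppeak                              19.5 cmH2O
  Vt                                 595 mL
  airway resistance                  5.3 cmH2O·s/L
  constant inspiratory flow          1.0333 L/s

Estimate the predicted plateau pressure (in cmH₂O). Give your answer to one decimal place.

14.0

Pplat = PIP − Raw × flow = 19.5 − 5.3 × 1.0333 = 19.5 − 5.476 = 14.024 cmH2O.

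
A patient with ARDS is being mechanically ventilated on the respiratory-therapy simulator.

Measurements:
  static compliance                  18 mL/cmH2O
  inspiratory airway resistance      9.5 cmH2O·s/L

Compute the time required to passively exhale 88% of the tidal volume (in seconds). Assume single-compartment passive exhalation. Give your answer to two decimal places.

τ = R × C = 9.5 × 18 mL/cmH2O = 9.5 × 0.018 L/cmH2O = 0.171 s.
Exhaled fraction f = 1 − e^(−t/τ) → t = −τ·ln(1 − f) = −0.171·ln(0.12) = 0.3626 s.

0.36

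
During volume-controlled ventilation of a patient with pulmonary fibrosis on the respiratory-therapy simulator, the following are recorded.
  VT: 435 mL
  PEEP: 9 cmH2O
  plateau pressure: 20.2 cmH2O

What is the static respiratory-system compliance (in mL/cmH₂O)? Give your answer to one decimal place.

38.8

Cstat = Vt / (Pplat − PEEP) = 435 / (20.2 − 9) = 435 / 11.2 = 38.839 mL/cmH2O.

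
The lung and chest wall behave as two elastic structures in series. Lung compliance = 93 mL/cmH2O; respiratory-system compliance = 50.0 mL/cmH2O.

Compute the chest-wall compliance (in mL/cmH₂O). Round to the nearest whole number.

1/Ccw = 1/Crs − 1/CL.
1/Ccw = 1/50.0 − 1/93 = 0.009247.
Ccw = 108.14 mL/cmH2O.

108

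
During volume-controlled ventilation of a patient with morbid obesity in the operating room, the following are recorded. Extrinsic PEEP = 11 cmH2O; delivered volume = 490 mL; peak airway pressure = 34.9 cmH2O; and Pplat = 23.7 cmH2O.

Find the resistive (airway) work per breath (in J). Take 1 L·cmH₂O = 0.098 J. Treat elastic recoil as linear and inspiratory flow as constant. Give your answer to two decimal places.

0.54

With constant inspiratory flow the resistive pressure is constant at PIP − Pplat = 34.9 − 23.7 = 11.2 cmH2O, so resistive work = 11.2 × 0.490 = 5.488 L·cmH2O.
× 0.098 J/(L·cmH2O) → 0.5378 J.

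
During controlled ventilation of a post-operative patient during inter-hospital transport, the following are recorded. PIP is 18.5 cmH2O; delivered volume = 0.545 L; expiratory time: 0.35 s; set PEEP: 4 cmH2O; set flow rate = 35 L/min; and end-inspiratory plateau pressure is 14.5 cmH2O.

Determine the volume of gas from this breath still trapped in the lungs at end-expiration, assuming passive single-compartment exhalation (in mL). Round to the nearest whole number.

204

Flow: 35 L/min ÷ 60 = 0.5833 L/s.
R = (PIP − Pplat)/V̇ = (18.5 − 14.5) / 0.5833 = 4.0/0.5833 = 6.858 cmH2O·s/L.
C = Vt/(Pplat − PEEP) = 545.0 / (14.5 − 4) = 545.0/10.5 = 51.905 mL/cmH2O.
τ = R × C = 6.858 × 0.05191 L/cmH2O = 0.356 s.
Fraction remaining = e^(−Te/τ) = e^(−0.35/0.356) = 0.3741.
Trapped volume = 545.0 × 0.3741 = 203.88 mL.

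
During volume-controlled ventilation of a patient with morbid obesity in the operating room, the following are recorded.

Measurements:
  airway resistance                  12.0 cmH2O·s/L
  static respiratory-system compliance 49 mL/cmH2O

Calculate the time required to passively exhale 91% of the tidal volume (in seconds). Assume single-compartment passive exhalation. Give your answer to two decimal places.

τ = R × C = 12.0 × 49 mL/cmH2O = 12.0 × 0.049 L/cmH2O = 0.588 s.
Exhaled fraction f = 1 − e^(−t/τ) → t = −τ·ln(1 − f) = −0.588·ln(0.09) = 1.416 s.

1.42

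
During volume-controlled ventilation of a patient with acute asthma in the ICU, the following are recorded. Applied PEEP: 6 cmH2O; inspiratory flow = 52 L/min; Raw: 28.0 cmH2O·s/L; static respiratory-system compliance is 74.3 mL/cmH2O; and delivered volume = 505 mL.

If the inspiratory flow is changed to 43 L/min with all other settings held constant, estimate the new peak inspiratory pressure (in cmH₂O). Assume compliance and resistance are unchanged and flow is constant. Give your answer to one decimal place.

Flow: 52 L/min ÷ 60 = 0.8667 L/s.
New flow: 43 L/min ÷ 60 = 0.7167 L/s.
PIP = Vt/C + R·V̇ + PEEP (constant-flow equation of motion).
Only the resistive term changes: ΔPIP = R × ΔV̇ = 28.0 × (0.7167 − 0.8667) = 28.0 × -0.15 = -4.2 cmH2O.
Original PIP = 505/74.3 + 28.0×0.8667 + 6 = 37.064 cmH2O; new PIP = 37.064 + (-4.2) = 32.864 cmH2O.

32.9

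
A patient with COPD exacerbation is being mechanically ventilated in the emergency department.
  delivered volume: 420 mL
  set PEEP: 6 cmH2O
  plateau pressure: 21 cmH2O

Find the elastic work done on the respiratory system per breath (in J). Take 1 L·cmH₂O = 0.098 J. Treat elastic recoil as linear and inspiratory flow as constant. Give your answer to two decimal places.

0.31

Elastic work ≈ ½ × (Pplat − PEEP) × Vt = 0.5 × (21 − 6) × 0.420 L = 0.5 × 15.0 × 0.420 = 3.15 L·cmH2O.
× 0.098 J/(L·cmH2O) → 0.3087 J.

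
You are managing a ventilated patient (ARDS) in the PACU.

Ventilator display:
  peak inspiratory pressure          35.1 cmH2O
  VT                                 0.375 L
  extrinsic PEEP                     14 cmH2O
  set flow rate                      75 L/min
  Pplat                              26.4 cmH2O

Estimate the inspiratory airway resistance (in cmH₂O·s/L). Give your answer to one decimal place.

Flow: 75 L/min ÷ 60 = 1.25 L/s.
Raw = (PIP − Pplat) / flow = (35.1 − 26.4) / 1.25 = 8.7 / 1.25 = 6.96 cmH2O·s/L.

7.0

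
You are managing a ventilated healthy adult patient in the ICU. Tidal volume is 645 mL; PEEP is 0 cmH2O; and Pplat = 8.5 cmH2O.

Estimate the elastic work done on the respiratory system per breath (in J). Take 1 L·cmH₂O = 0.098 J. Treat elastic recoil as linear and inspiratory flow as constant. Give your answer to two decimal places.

0.27

Elastic work ≈ ½ × (Pplat − PEEP) × Vt = 0.5 × (8.5 − 0) × 0.645 L = 0.5 × 8.5 × 0.645 = 2.741 L·cmH2O.
× 0.098 J/(L·cmH2O) → 0.2686 J.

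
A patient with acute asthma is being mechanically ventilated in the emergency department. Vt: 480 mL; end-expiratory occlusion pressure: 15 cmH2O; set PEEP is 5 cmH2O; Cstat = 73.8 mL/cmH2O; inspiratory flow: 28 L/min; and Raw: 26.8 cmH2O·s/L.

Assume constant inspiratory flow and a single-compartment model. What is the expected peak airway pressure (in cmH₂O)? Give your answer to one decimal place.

Flow: 28 L/min ÷ 60 = 0.4667 L/s.
Total PEEP = 15 cmH2O (set 5 + intrinsic 10); this is the baseline alveolar pressure.
Equation of motion (constant flow): PIP = Vt/C + R·V̇ + PEEP.
PIP = 480/73.8 + 26.8×0.4667 + 15 = 6.504 + 12.508 + 15 = 34.012 cmH2O.

34.0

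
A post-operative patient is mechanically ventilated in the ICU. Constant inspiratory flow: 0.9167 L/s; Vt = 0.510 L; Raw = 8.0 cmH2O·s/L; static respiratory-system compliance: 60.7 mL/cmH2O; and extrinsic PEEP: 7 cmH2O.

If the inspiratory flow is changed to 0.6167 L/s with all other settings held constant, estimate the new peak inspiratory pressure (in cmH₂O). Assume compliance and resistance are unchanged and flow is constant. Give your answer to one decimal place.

PIP = Vt/C + R·V̇ + PEEP (constant-flow equation of motion).
Only the resistive term changes: ΔPIP = R × ΔV̇ = 8.0 × (0.6167 − 0.9167) = 8.0 × -0.3 = -2.4 cmH2O.
Original PIP = 510/60.7 + 8.0×0.9167 + 7 = 22.736 cmH2O; new PIP = 22.736 + (-2.4) = 20.336 cmH2O.

20.3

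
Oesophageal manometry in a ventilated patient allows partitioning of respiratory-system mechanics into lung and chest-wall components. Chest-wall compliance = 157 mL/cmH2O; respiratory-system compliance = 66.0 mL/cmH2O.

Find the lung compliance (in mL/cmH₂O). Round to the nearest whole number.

114

1/CL = 1/Crs − 1/Ccw.
1/CL = 1/66.0 − 1/157 = 0.008782.
CL = 113.87 mL/cmH2O.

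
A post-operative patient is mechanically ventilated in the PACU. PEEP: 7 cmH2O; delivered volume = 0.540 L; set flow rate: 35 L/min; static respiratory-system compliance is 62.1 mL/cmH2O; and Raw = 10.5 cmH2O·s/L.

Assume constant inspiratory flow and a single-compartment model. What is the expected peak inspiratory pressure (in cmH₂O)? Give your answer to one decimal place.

21.8

Flow: 35 L/min ÷ 60 = 0.5833 L/s.
Equation of motion (constant flow): PIP = Vt/C + R·V̇ + PEEP.
PIP = 540/62.1 + 10.5×0.5833 + 7 = 8.696 + 6.125 + 7 = 21.821 cmH2O.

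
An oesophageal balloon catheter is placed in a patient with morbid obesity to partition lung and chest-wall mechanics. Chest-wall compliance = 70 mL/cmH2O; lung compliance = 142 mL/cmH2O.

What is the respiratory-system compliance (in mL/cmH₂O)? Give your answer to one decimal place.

46.9

Lung and chest wall are elastances in series: 1/Crs = 1/CL + 1/Ccw.
1/Crs = 1/142 + 1/70 = 0.02133.
Crs = 46.882 mL/cmH2O.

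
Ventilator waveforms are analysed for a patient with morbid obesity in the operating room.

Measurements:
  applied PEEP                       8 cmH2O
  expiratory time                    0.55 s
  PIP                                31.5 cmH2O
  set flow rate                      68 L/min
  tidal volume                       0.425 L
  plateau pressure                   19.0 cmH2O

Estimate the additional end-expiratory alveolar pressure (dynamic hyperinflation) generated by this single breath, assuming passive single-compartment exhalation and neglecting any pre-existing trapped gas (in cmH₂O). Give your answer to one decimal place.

Flow: 68 L/min ÷ 60 = 1.1333 L/s.
R = (PIP − Pplat)/V̇ = (31.5 − 19.0) / 1.1333 = 12.5/1.1333 = 11.03 cmH2O·s/L.
C = Vt/(Pplat − PEEP) = 425.0 / (19.0 − 8) = 425.0/11.0 = 38.636 mL/cmH2O.
τ = R × C = 11.03 × 0.03864 L/cmH2O = 0.4262 s.
Fraction remaining = e^(−Te/τ) = e^(−0.55/0.4262) = 0.2751; trapped volume = 425.0 × 0.2751 = 116.92 mL.
Additional alveolar pressure from trapping ≈ V_trapped / C = 116.92 / 38.636 = 3.026 cmH2O.

3.0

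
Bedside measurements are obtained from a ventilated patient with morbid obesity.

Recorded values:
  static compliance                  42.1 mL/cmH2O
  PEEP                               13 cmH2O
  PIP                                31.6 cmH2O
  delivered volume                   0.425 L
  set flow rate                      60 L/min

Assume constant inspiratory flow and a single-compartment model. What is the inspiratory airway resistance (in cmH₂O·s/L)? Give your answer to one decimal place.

8.5

Flow: 60 L/min ÷ 60 = 1 L/s.
Equation of motion (constant flow): PIP = Vt/C + R·V̇ + PEEP.
R·V̇ = PIP − Vt/C − PEEP = 31.6 − 425/42.1 − 13 = 31.6 − 10.095 − 13 = 8.505 cmH2O.
R = 8.505 / 1 = 8.505 cmH2O·s/L.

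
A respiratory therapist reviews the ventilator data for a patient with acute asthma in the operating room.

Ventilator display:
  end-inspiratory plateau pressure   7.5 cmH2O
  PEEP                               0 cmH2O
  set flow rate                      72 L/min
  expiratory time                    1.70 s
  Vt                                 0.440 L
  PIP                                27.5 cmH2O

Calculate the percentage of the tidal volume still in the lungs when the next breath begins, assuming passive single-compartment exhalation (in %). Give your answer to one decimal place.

Flow: 72 L/min ÷ 60 = 1.2 L/s.
R = (PIP − Pplat)/V̇ = (27.5 − 7.5) / 1.2 = 20.0/1.2 = 16.667 cmH2O·s/L.
C = Vt/(Pplat − PEEP) = 440.0 / (7.5 − 0) = 440.0/7.5 = 58.667 mL/cmH2O.
τ = R × C = 16.667 × 0.05867 L/cmH2O = 0.9779 s.
Fraction remaining at end-expiration = e^(−Te/τ) = e^(−1.70/0.9779) = 0.1758 → 17.58%.

17.6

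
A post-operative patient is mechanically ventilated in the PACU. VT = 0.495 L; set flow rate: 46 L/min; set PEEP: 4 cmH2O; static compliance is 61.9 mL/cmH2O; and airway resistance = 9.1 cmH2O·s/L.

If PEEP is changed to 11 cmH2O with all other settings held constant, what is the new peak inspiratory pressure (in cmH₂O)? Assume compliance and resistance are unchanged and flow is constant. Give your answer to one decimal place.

Flow: 46 L/min ÷ 60 = 0.7667 L/s.
PIP = Vt/C + R·V̇ + PEEP (constant-flow equation of motion).
Only the baseline term changes: ΔPIP = ΔPEEP = 11 − 4 = 7.0 cmH2O.
Original PIP = 495/61.9 + 9.1×0.7667 + 4 = 18.974 cmH2O; new PIP = 18.974 + (7.0) = 25.974 cmH2O.

26.0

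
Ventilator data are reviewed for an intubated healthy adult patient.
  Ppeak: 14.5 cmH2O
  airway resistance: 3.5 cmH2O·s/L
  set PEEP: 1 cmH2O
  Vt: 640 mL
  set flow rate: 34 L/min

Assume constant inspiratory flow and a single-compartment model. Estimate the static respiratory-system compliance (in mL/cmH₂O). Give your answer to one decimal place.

Flow: 34 L/min ÷ 60 = 0.5667 L/s.
Equation of motion (constant flow): PIP = Vt/C + R·V̇ + PEEP.
Vt/C = PIP − R·V̇ − PEEP = 14.5 − 3.5×0.5667 − 1 = 14.5 − 1.983 − 1 = 11.517 cmH2O.
C = Vt / 11.517 = 640 / 11.517 = 55.57 mL/cmH2O.

55.6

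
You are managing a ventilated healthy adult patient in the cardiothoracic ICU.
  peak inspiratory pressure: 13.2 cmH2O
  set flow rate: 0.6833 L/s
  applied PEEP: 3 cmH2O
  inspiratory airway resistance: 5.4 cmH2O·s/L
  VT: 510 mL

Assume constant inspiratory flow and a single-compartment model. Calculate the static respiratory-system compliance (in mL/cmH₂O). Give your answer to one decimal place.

Equation of motion (constant flow): PIP = Vt/C + R·V̇ + PEEP.
Vt/C = PIP − R·V̇ − PEEP = 13.2 − 5.4×0.6833 − 3 = 13.2 − 3.69 − 3 = 6.51 cmH2O.
C = Vt / 6.51 = 510 / 6.51 = 78.341 mL/cmH2O.

78.3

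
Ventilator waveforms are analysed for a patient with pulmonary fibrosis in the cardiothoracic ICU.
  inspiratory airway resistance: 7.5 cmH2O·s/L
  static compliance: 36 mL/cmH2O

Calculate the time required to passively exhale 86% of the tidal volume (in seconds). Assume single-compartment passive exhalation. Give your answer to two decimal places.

τ = R × C = 7.5 × 36 mL/cmH2O = 7.5 × 0.036 L/cmH2O = 0.27 s.
Exhaled fraction f = 1 − e^(−t/τ) → t = −τ·ln(1 − f) = −0.27·ln(0.14) = 0.5309 s.

0.53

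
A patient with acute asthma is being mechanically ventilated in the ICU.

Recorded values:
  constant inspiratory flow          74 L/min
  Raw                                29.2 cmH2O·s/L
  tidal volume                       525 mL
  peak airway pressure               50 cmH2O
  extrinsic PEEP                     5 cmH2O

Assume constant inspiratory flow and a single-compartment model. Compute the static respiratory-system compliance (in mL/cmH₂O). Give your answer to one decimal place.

58.4

Flow: 74 L/min ÷ 60 = 1.2333 L/s.
Equation of motion (constant flow): PIP = Vt/C + R·V̇ + PEEP.
Vt/C = PIP − R·V̇ − PEEP = 50 − 29.2×1.2333 − 5 = 50 − 36.012 − 5 = 8.988 cmH2O.
C = Vt / 8.988 = 525 / 8.988 = 58.411 mL/cmH2O.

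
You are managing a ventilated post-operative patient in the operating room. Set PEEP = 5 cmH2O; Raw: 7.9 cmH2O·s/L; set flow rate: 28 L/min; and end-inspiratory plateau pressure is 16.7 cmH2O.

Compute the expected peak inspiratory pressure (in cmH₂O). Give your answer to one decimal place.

Flow: 28 L/min ÷ 60 = 0.4667 L/s.
PIP = Pplat + Raw × flow = 16.7 + 7.9 × 0.4667 = 16.7 + 3.687 = 20.387 cmH2O.

20.4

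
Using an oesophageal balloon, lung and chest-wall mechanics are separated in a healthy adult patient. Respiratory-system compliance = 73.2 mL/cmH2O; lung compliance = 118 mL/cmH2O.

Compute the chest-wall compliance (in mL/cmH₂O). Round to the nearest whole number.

193

1/Ccw = 1/Crs − 1/CL.
1/Ccw = 1/73.2 − 1/118 = 0.005187.
Ccw = 192.79 mL/cmH2O.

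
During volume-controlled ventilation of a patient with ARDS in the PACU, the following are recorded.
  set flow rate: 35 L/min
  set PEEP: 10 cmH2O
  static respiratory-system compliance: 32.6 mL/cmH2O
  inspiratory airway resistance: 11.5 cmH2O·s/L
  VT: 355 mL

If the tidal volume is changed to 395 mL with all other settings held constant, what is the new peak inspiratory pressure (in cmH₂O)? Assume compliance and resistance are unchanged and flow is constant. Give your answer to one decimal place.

28.8

Flow: 35 L/min ÷ 60 = 0.5833 L/s.
PIP = Vt/C + R·V̇ + PEEP (constant-flow equation of motion).
Only the elastic term changes: ΔPIP = ΔVt / C = (395 − 355) / 32.6 = 1.227 cmH2O.
Original PIP = 355/32.6 + 11.5×0.5833 + 10 = 27.598 cmH2O; new PIP = 27.598 + (1.227) = 28.825 cmH2O.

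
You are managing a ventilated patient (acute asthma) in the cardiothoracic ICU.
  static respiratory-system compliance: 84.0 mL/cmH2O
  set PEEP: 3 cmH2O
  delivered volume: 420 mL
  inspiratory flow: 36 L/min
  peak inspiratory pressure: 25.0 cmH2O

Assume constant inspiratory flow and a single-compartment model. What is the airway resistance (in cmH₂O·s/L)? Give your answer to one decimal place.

Flow: 36 L/min ÷ 60 = 0.6 L/s.
Equation of motion (constant flow): PIP = Vt/C + R·V̇ + PEEP.
R·V̇ = PIP − Vt/C − PEEP = 25.0 − 420/84.0 − 3 = 25.0 − 5.0 − 3 = 17.0 cmH2O.
R = 17.0 / 0.6 = 28.333 cmH2O·s/L.

28.3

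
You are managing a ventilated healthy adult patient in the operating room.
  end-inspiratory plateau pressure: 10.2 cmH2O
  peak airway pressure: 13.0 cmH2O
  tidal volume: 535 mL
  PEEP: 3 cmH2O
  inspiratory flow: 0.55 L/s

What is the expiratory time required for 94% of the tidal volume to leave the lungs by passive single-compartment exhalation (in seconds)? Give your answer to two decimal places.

R = (PIP − Pplat)/V̇ = (13.0 − 10.2) / 0.55 = 2.8/0.55 = 5.091 cmH2O·s/L.
C = Vt/(Pplat − PEEP) = 535.0 / (10.2 − 3) = 535.0/7.2 = 74.306 mL/cmH2O.
τ = R × C = 5.091 × 0.07431 L/cmH2O = 0.3783 s.
t = −τ·ln(1 − 0.94) = −0.3783·ln(0.06) = 1.064 s.

1.06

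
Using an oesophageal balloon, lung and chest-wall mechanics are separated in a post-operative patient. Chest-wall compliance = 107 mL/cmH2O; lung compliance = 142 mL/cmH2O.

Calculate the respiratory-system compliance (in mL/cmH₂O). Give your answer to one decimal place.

61.0

Lung and chest wall are elastances in series: 1/Crs = 1/CL + 1/Ccw.
1/Crs = 1/142 + 1/107 = 0.01639.
Crs = 61.013 mL/cmH2O.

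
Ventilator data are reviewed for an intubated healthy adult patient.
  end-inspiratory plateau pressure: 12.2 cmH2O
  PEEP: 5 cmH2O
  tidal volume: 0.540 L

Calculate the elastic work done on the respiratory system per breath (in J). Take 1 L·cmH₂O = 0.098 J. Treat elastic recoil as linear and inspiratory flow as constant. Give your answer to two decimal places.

Elastic work ≈ ½ × (Pplat − PEEP) × Vt = 0.5 × (12.2 − 5) × 0.540 L = 0.5 × 7.2 × 0.540 = 1.944 L·cmH2O.
× 0.098 J/(L·cmH2O) → 0.1905 J.

0.19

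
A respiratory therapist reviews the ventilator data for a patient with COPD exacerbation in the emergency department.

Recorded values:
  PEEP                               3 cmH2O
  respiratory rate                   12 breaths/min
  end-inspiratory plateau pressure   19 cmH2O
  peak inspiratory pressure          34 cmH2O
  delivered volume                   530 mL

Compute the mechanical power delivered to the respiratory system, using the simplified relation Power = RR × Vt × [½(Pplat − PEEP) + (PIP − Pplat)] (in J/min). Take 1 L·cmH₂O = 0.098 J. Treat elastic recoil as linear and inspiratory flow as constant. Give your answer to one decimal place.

14.3

Per-breath work = Vt × [½(Pplat−PEEP) + (PIP−Pplat)] = 0.530 × [0.5×16.0 + 15.0] = 0.530 × 23.0 = 12.19 L·cmH2O.
Power = 12 × 12.19 = 146.28 L·cmH2O/min.
× 0.098 J/(L·cmH2O) → 14.335 J/min.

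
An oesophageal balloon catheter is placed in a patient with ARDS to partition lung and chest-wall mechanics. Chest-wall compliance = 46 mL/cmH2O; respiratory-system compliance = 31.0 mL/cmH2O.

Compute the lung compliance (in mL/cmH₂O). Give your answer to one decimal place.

95.1

1/CL = 1/Crs − 1/Ccw.
1/CL = 1/31.0 − 1/46 = 0.01052.
CL = 95.057 mL/cmH2O.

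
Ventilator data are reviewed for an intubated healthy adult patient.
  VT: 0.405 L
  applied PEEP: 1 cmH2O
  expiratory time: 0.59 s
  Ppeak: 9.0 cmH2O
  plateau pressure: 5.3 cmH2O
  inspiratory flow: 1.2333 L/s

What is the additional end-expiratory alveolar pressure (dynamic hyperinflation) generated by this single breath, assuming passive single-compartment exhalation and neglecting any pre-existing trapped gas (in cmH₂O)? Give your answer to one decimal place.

R = (PIP − Pplat)/V̇ = (9.0 − 5.3) / 1.2333 = 3.7/1.2333 = 3.0 cmH2O·s/L.
C = Vt/(Pplat − PEEP) = 405.0 / (5.3 − 1) = 405.0/4.3 = 94.186 mL/cmH2O.
τ = R × C = 3.0 × 0.09419 L/cmH2O = 0.2826 s.
Fraction remaining = e^(−Te/τ) = e^(−0.59/0.2826) = 0.124; trapped volume = 405.0 × 0.124 = 50.22 mL.
Additional alveolar pressure from trapping ≈ V_trapped / C = 50.22 / 94.186 = 0.5332 cmH2O.

0.5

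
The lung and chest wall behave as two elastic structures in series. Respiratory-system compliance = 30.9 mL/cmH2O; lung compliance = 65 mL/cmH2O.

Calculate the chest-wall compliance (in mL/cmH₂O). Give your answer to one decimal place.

1/Ccw = 1/Crs − 1/CL.
1/Ccw = 1/30.9 − 1/65 = 0.01698.
Ccw = 58.893 mL/cmH2O.

58.9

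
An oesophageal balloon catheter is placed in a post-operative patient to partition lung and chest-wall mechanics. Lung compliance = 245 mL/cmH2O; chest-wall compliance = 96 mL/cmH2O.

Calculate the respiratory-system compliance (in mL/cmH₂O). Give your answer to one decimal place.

69.0

Lung and chest wall are elastances in series: 1/Crs = 1/CL + 1/Ccw.
1/Crs = 1/245 + 1/96 = 0.0145.
Crs = 68.966 mL/cmH2O.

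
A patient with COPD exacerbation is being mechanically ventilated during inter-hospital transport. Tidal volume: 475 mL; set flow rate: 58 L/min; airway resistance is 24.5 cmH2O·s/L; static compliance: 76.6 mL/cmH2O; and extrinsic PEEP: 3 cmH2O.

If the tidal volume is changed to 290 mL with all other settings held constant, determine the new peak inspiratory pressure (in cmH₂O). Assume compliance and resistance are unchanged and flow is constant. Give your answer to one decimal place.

Flow: 58 L/min ÷ 60 = 0.9667 L/s.
PIP = Vt/C + R·V̇ + PEEP (constant-flow equation of motion).
Only the elastic term changes: ΔPIP = ΔVt / C = (290 − 475) / 76.6 = -2.415 cmH2O.
Original PIP = 475/76.6 + 24.5×0.9667 + 3 = 32.885 cmH2O; new PIP = 32.885 + (-2.415) = 30.47 cmH2O.

30.5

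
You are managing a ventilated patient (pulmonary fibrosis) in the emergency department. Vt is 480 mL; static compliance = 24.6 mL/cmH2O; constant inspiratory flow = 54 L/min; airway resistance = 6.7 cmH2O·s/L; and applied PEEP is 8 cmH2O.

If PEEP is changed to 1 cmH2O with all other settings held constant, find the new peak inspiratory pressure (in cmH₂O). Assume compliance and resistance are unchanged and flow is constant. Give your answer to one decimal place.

26.5

Flow: 54 L/min ÷ 60 = 0.9 L/s.
PIP = Vt/C + R·V̇ + PEEP (constant-flow equation of motion).
Only the baseline term changes: ΔPIP = ΔPEEP = 1 − 8 = -7.0 cmH2O.
Original PIP = 480/24.6 + 6.7×0.9 + 8 = 33.542 cmH2O; new PIP = 33.542 + (-7.0) = 26.542 cmH2O.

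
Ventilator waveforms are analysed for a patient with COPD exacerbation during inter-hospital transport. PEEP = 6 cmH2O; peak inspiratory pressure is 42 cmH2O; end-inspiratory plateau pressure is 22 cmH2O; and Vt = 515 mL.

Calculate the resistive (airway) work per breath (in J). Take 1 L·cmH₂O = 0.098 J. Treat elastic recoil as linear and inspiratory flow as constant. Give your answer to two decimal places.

1.01

With constant inspiratory flow the resistive pressure is constant at PIP − Pplat = 42 − 22 = 20.0 cmH2O, so resistive work = 20.0 × 0.515 = 10.3 L·cmH2O.
× 0.098 J/(L·cmH2O) → 1.009 J.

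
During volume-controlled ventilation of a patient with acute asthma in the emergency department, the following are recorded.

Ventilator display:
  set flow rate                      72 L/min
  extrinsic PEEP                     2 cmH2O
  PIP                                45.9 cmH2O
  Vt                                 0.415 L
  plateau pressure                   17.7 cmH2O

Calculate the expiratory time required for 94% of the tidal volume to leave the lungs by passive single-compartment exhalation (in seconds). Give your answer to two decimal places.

1.75

Flow: 72 L/min ÷ 60 = 1.2 L/s.
R = (PIP − Pplat)/V̇ = (45.9 − 17.7) / 1.2 = 28.2/1.2 = 23.5 cmH2O·s/L.
C = Vt/(Pplat − PEEP) = 415.0 / (17.7 − 2) = 415.0/15.7 = 26.433 mL/cmH2O.
τ = R × C = 23.5 × 0.02643 L/cmH2O = 0.6211 s.
t = −τ·ln(1 − 0.94) = −0.6211·ln(0.06) = 1.747 s.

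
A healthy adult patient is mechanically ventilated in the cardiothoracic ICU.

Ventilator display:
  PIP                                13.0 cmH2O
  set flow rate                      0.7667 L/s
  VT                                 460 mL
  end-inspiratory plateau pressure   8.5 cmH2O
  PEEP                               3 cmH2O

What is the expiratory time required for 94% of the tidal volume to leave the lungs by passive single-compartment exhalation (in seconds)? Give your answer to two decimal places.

R = (PIP − Pplat)/V̇ = (13.0 − 8.5) / 0.7667 = 4.5/0.7667 = 5.869 cmH2O·s/L.
C = Vt/(Pplat − PEEP) = 460.0 / (8.5 − 3) = 460.0/5.5 = 83.636 mL/cmH2O.
τ = R × C = 5.869 × 0.08364 L/cmH2O = 0.4909 s.
t = −τ·ln(1 − 0.94) = −0.4909·ln(0.06) = 1.381 s.

1.38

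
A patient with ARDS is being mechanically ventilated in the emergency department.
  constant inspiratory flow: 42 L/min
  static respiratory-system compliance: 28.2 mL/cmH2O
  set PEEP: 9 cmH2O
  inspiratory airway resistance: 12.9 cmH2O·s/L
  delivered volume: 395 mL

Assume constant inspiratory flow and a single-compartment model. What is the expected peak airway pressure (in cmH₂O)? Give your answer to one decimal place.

Flow: 42 L/min ÷ 60 = 0.7 L/s.
Equation of motion (constant flow): PIP = Vt/C + R·V̇ + PEEP.
PIP = 395/28.2 + 12.9×0.7 + 9 = 14.007 + 9.03 + 9 = 32.037 cmH2O.

32.0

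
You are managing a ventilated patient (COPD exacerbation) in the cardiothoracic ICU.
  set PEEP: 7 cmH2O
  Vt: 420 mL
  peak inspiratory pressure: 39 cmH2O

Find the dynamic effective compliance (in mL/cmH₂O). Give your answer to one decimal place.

Dynamic compliance = Vt / (PIP − PEEP) = 420 / (39 − 7) = 420 / 32.0 = 13.125 mL/cmH2O.

13.1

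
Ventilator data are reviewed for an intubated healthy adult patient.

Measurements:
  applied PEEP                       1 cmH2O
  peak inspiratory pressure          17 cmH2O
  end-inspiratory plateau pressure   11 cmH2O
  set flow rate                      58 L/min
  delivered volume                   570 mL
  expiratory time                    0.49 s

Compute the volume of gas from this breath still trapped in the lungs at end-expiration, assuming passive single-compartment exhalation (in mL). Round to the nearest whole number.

143

Flow: 58 L/min ÷ 60 = 0.9667 L/s.
R = (PIP − Pplat)/V̇ = (17 − 11) / 0.9667 = 6.0/0.9667 = 6.207 cmH2O·s/L.
C = Vt/(Pplat − PEEP) = 570.0 / (11 − 1) = 570.0/10.0 = 57.0 mL/cmH2O.
τ = R × C = 6.207 × 0.057 L/cmH2O = 0.3538 s.
Fraction remaining = e^(−Te/τ) = e^(−0.49/0.3538) = 0.2503.
Trapped volume = 570.0 × 0.2503 = 142.67 mL.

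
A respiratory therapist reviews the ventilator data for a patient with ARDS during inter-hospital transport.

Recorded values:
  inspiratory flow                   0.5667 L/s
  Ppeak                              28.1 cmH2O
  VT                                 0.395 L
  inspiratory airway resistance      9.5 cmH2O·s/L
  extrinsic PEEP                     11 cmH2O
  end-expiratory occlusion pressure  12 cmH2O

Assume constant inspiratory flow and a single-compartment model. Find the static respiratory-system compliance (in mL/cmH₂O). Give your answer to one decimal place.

36.9

Total PEEP = 12 cmH2O (set 11 + intrinsic 1); this is the baseline alveolar pressure.
Equation of motion (constant flow): PIP = Vt/C + R·V̇ + PEEP.
Vt/C = PIP − R·V̇ − PEEP = 28.1 − 9.5×0.5667 − 12 = 28.1 − 5.384 − 12 = 10.716 cmH2O.
C = Vt / 10.716 = 395 / 10.716 = 36.861 mL/cmH2O.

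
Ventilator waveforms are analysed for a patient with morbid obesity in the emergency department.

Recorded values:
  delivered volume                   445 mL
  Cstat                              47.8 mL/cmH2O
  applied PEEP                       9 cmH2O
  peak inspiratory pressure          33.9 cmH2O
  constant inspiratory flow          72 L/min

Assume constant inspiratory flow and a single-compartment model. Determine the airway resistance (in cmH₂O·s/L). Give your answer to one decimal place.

13.0

Flow: 72 L/min ÷ 60 = 1.2 L/s.
Equation of motion (constant flow): PIP = Vt/C + R·V̇ + PEEP.
R·V̇ = PIP − Vt/C − PEEP = 33.9 − 445/47.8 − 9 = 33.9 − 9.31 − 9 = 15.59 cmH2O.
R = 15.59 / 1.2 = 12.992 cmH2O·s/L.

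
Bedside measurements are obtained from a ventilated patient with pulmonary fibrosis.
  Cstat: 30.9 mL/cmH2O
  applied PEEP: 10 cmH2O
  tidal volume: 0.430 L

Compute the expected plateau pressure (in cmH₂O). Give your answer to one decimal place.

Pplat = PEEP + Vt / Cstat = 10 + 430 / 30.9 = 10 + 13.916 = 23.916 cmH2O.

23.9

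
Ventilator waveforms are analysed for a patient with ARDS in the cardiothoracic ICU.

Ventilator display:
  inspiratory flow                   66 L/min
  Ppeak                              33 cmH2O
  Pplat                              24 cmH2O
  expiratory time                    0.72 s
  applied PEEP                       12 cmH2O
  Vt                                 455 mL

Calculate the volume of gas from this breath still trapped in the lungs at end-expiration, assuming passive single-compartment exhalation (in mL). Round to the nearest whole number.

Flow: 66 L/min ÷ 60 = 1.1 L/s.
R = (PIP − Pplat)/V̇ = (33 − 24) / 1.1 = 9.0/1.1 = 8.182 cmH2O·s/L.
C = Vt/(Pplat − PEEP) = 455.0 / (24 − 12) = 455.0/12.0 = 37.917 mL/cmH2O.
τ = R × C = 8.182 × 0.03792 L/cmH2O = 0.3103 s.
Fraction remaining = e^(−Te/τ) = e^(−0.72/0.3103) = 0.09824.
Trapped volume = 455.0 × 0.09824 = 44.699 mL.

45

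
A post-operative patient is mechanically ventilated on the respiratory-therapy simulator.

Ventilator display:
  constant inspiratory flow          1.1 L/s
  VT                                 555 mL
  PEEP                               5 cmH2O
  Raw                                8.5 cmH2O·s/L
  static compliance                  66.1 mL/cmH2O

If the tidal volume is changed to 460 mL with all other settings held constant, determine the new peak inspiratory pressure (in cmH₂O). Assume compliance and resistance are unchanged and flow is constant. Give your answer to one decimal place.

21.3

PIP = Vt/C + R·V̇ + PEEP (constant-flow equation of motion).
Only the elastic term changes: ΔPIP = ΔVt / C = (460 − 555) / 66.1 = -1.437 cmH2O.
Original PIP = 555/66.1 + 8.5×1.1 + 5 = 22.746 cmH2O; new PIP = 22.746 + (-1.437) = 21.309 cmH2O.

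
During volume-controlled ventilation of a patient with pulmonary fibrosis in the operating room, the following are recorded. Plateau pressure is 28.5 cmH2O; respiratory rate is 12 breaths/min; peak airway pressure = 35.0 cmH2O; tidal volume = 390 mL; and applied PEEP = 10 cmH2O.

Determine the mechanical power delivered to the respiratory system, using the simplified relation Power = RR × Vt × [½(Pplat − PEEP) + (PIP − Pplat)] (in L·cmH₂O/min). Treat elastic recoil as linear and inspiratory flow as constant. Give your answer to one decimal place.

73.7

Per-breath work = Vt × [½(Pplat−PEEP) + (PIP−Pplat)] = 0.390 × [0.5×18.5 + 6.5] = 0.390 × 15.75 = 6.143 L·cmH2O.
Power = 12 × 6.143 = 73.716 L·cmH2O/min.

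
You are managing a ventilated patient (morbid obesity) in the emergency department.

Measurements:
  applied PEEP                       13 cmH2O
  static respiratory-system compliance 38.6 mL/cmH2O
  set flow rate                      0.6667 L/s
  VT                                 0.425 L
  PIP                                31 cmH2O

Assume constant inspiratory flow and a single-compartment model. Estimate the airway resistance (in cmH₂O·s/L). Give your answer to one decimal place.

Equation of motion (constant flow): PIP = Vt/C + R·V̇ + PEEP.
R·V̇ = PIP − Vt/C − PEEP = 31 − 425/38.6 − 13 = 31 − 11.01 − 13 = 6.99 cmH2O.
R = 6.99 / 0.6667 = 10.484 cmH2O·s/L.

10.5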